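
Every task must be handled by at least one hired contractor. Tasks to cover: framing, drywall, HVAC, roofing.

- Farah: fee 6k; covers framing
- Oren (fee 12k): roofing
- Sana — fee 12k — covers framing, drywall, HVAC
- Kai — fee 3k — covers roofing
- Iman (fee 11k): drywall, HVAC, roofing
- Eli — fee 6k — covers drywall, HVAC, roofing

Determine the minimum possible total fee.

12

Choose Farah and Eli: together they cover framing, drywall, HVAC, roofing — every task.
Total fee: 6 + 6 = 12.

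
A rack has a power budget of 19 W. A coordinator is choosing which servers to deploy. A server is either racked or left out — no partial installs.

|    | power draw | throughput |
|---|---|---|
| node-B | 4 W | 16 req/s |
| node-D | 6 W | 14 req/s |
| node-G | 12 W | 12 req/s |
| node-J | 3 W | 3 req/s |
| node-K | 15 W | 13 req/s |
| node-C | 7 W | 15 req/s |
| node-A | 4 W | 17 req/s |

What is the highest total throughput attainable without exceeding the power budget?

51

Allowing fractional choices, the relaxed optimum would be about 57.7, but servers are indivisible.
node-B + node-J + node-C + node-A: power draw 4 + 3 + 7 + 4 = 18 ≤ 19, throughput 16 + 3 + 15 + 17 = 51.
node-B + node-D + node-J + node-A: power draw 4 + 6 + 3 + 4 = 17 ≤ 19, throughput 16 + 14 + 3 + 17 = 50.
Best is node-B, node-J, node-C, and node-A with total throughput 51.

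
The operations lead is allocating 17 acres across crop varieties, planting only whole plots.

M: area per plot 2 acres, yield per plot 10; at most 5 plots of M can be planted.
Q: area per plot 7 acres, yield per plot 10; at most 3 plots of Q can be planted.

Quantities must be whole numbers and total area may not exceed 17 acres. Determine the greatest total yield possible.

60

Take 5×M and 1×Q: area 17 ≤ 17, yield 5·10 + 1·10 = 60.
M has the best ratio (10/2) and is taken to its limit of 5; remaining capacity is filled optimally with the others.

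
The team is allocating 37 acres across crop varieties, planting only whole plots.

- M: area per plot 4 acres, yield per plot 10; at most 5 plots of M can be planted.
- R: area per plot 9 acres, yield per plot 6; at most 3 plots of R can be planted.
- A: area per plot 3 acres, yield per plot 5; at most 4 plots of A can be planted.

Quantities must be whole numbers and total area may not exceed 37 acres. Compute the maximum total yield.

70

Take 5×M and 4×A: area 32 ≤ 37, yield 5·10 + 4·5 = 70.
M has the best ratio (10/4) and is taken to its limit of 5; remaining capacity is filled optimally with the others.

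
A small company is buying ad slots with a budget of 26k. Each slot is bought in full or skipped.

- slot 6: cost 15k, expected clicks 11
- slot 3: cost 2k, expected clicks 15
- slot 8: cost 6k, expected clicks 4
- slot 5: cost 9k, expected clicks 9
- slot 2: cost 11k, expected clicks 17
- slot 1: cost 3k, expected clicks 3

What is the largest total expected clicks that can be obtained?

44

This is an integer program with binary decision variables.
Allowing fractional choices, the relaxed optimum would be about 44.7, but ad slots are indivisible.
slot 3 + slot 5 + slot 2 + slot 1: cost 2 + 9 + 11 + 3 = 25 ≤ 26, expected clicks 15 + 9 + 17 + 3 = 44.
slot 3 + slot 5 + slot 2: cost 2 + 9 + 11 = 22 ≤ 26, expected clicks 15 + 9 + 17 = 41.
slot 3 + slot 8 + slot 2 + slot 1: cost 2 + 6 + 11 + 3 = 22 ≤ 26, expected clicks 15 + 4 + 17 + 3 = 39.
Best is slot 3, slot 5, slot 2, and slot 1 with total expected clicks 44.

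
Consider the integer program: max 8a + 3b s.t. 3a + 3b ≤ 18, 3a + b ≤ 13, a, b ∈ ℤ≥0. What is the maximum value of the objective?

35

(a,b)=(4,1): 3·4+3·1=15≤18, 3·4+1·1=13≤13, objective 35.
(a,b)=(3,3): 3·3+3·3=18≤18, 3·3+1·3=12≤13, objective 33.
(a,b)=(4,0): 3·4+3·0=12≤18, 3·4+1·0=12≤13, objective 32.
No feasible integer point exceeds 35.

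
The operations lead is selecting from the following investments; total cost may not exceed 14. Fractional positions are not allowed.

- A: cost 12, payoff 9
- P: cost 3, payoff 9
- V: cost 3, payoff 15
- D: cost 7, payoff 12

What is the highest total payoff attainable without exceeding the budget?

36

Allowing fractional choices, the relaxed optimum would be about 36.8, but investments are indivisible.
P + V: cost 3 + 3 = 6 ≤ 14, payoff 9 + 15 = 24.
V + D: cost 3 + 7 = 10 ≤ 14, payoff 15 + 12 = 27.
P + V + D: cost 3 + 3 + 7 = 13 ≤ 14, payoff 9 + 15 + 12 = 36.
Best is P, V, and D with total payoff 36.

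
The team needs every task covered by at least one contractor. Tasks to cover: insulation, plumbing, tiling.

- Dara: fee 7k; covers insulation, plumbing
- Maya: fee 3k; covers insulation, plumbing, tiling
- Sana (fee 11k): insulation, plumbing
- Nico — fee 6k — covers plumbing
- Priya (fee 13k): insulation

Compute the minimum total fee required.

This is a weighted set-cover instance.
Maya alone covers insulation, plumbing, tiling — every task.
Total fee: 3.
No cover costs less than 3.

3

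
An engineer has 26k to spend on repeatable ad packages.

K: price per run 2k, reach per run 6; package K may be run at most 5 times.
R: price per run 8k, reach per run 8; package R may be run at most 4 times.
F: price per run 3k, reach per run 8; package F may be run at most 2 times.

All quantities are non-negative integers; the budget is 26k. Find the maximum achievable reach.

K has the best ratio (6/2); taking only K gives at most 5×6 = 30 (stopped by the supply cap of 5).
Mixing does better — 5×K, 1×R, and 2×F: price 24 ≤ 26, reach 5·6 + 1·8 + 2·8 = 54.

54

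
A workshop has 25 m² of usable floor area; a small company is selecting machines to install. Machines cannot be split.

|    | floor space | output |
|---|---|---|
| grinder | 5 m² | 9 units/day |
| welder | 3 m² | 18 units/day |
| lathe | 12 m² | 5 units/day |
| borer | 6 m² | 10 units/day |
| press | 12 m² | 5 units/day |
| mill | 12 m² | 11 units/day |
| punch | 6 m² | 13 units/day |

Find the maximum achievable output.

Allowing fractional choices, the relaxed optimum would be about 54.6, but machines are indivisible.
welder + mill + punch: floor space 3 + 12 + 6 = 21 ≤ 25, output 18 + 11 + 13 = 42.
grinder + welder + borer + punch: floor space 5 + 3 + 6 + 6 = 20 ≤ 25, output 9 + 18 + 10 + 13 = 50.
Best is grinder, welder, borer, and punch with total output 50.

50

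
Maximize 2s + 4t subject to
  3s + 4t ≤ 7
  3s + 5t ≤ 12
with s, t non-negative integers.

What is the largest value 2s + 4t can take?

The continuous relaxation peaks at (0, 1.75) with value 7.00; rounding to a feasible lattice point costs some objective.
(s,t)=(1,1): 3·1+4·1=7≤7, 3·1+5·1=8≤12, objective 6.
(s,t)=(0,1): 3·0+4·1=4≤7, 3·0+5·1=5≤12, objective 4.
(s,t)=(2,0): 3·2+4·0=6≤7, 3·2+5·0=6≤12, objective 4.
No feasible integer point exceeds 6.

6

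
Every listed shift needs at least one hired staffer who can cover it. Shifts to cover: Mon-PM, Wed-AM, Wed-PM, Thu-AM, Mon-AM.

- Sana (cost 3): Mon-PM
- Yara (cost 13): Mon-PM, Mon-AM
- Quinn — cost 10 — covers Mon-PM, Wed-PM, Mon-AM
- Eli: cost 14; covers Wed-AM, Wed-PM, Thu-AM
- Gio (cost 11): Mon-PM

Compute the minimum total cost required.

24

The greedy cost-per-new-shift heuristic would pick Sana, Eli, and Quinn for 27, but a cheaper cover exists.
Choose Quinn and Eli: together they cover Mon-PM, Wed-AM, Wed-PM, Thu-AM, Mon-AM — every shift.
Total cost: 10 + 14 = 24.
No cover costs less than 24.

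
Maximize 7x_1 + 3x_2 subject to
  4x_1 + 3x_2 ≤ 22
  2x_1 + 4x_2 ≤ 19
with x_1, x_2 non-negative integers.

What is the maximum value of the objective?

The continuous relaxation peaks at (5.5, 0) with value 38.50; rounding to a feasible lattice point costs some objective.
(x_1,x_2)=(5,0): 4·5+3·0=20≤22, 2·5+4·0=10≤19, objective 35.
(x_1,x_2)=(4,1): 4·4+3·1=19≤22, 2·4+4·1=12≤19, objective 31.
(x_1,x_2)=(4,0): 4·4+3·0=16≤22, 2·4+4·0=8≤19, objective 28.
The best lattice point is (5,0), giving 35.

35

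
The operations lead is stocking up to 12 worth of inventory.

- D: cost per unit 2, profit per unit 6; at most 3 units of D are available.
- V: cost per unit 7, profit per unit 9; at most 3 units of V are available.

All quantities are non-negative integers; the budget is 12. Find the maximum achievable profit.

D has the best ratio (6/2); taking only D gives at most 3×6 = 18 (stopped by the supply cap of 3).
Mixing does better — 2×D and 1×V: cost 11 ≤ 12, profit 2·6 + 1·9 = 21.

21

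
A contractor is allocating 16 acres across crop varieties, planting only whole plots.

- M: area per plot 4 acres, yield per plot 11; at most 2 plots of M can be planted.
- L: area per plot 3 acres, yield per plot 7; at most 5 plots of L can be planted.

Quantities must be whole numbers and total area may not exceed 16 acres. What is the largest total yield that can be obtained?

39

Take 1×M and 4×L: area 16 ≤ 16, yield 1·11 + 4·7 = 39.
No other integer combination yields more.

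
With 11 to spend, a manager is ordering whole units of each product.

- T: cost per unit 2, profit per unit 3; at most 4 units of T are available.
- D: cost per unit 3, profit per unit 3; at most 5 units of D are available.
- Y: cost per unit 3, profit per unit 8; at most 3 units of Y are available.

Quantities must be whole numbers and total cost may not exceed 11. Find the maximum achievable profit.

27

This is a bounded integer knapsack.
3×Y: cost 9 ≤ 11, profit 3·8 = 24.
1×T and 3×Y: cost 11 ≤ 11, profit 1·3 + 3·8 = 27.
Best is 27.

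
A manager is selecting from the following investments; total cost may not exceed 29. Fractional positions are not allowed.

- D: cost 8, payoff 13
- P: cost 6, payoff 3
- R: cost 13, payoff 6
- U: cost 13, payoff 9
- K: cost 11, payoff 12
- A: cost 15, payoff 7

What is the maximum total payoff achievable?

28

This is a 0-1 knapsack instance.
D + P + K: cost 8 + 6 + 11 = 25 ≤ 29, payoff 13 + 3 + 12 = 28.
D + K: cost 8 + 11 = 19 ≤ 29, payoff 13 + 12 = 25.
D + P + U: cost 8 + 6 + 13 = 27 ≤ 29, payoff 13 + 3 + 9 = 25.
Best is D, P, and K with total payoff 28.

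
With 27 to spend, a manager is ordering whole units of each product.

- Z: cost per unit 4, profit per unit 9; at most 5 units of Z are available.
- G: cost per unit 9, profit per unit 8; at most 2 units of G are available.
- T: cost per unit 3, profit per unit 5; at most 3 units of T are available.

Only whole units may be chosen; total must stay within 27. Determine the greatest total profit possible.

55

4×Z and 3×T: cost 25 ≤ 27, profit 4·9 + 3·5 = 51.
5×Z and 2×T: cost 26 ≤ 27, profit 5·9 + 2·5 = 55.
Best is 55.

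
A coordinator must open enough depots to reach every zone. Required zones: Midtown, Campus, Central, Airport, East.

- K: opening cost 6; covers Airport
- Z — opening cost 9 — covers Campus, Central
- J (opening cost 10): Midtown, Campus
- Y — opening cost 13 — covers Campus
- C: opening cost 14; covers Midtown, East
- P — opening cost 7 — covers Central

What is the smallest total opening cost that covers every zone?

29

This is a weighted set-cover instance.
Choose K, Z, and C: together they cover Midtown, Campus, Central, Airport, East — every zone.
Total opening cost: 6 + 9 + 14 = 29.
No cover costs less than 29.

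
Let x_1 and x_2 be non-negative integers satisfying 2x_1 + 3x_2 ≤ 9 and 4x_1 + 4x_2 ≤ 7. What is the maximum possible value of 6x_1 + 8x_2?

8

The continuous relaxation peaks at (0, 1.75) with value 14.00; rounding to a feasible lattice point costs some objective.
(x_1,x_2)=(0,1) is feasible, giving 8.
(x_1,x_2)=(1,0) is feasible, giving 6.
(x_1,x_2)=(0,0) is feasible, giving 0.
The best lattice point is (0,1), giving 8.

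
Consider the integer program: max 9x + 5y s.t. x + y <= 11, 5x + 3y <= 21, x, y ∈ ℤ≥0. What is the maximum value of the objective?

(x,y)=(3,2): 1·3+1·2=5≤11, 5·3+3·2=21≤21, objective 37.
(x,y)=(4,0): 1·4+1·0=4≤11, 5·4+3·0=20≤21, objective 36.
(x,y)=(2,3): 1·2+1·3=5≤11, 5·2+3·3=19≤21, objective 33.
(x,y)=(3,1): 1·3+1·1=4≤11, 5·3+3·1=18≤21, objective 32.
No feasible integer point exceeds 37.

37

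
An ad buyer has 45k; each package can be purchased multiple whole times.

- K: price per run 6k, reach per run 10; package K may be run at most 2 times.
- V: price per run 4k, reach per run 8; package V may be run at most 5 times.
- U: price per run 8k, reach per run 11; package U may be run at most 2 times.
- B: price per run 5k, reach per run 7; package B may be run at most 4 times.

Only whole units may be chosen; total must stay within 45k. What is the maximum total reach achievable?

V has the best ratio (8/4); taking only V gives at most 5×8 = 40 (stopped by the supply cap of 5).
Mixing does better — 2×K, 5×V, 1×U, and 1×B: price 45 ≤ 45, reach 2·10 + 5·8 + 1·11 + 1·7 = 78.

78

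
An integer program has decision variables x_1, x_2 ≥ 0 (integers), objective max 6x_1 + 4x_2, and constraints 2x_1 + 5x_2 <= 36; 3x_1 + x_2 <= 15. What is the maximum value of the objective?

(x_1,x_2)=(3,6): 2·3+5·6=36≤36, 3·3+1·6=15≤15, objective 42.
(x_1,x_2)=(3,5): 2·3+5·5=31≤36, 3·3+1·5=14≤15, objective 38.
(x_1,x_2)=(2,6): 2·2+5·6=34≤36, 3·2+1·6=12≤15, objective 36.
No feasible integer point exceeds 42.

42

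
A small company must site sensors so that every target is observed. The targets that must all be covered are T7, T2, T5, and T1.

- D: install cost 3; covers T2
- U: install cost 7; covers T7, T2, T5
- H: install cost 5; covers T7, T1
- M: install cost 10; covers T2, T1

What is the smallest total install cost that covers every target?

This is a weighted set-cover instance.
Choose U and H: together they cover T7, T2, T5, T1 — every target.
Total install cost: 7 + 5 = 12.
No cover costs less than 12.

12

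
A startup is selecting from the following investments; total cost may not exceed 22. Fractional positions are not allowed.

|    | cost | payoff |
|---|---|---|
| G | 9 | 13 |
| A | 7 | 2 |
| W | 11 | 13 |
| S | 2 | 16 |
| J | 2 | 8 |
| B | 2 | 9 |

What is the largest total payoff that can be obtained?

48

G + A + S + J + B: cost 9 + 7 + 2 + 2 + 2 = 22 ≤ 22, payoff 13 + 2 + 16 + 8 + 9 = 48.
W + S + J + B: cost 11 + 2 + 2 + 2 = 17 ≤ 22, payoff 13 + 16 + 8 + 9 = 46.
G + S + J + B: cost 9 + 2 + 2 + 2 = 15 ≤ 22, payoff 13 + 16 + 8 + 9 = 46.
Best is G, A, S, J, and B with total payoff 48.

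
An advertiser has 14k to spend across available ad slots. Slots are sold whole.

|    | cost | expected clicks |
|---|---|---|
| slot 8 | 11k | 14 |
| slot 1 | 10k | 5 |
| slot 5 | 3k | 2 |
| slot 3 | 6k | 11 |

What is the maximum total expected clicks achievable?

slot 8: cost 11 ≤ 14, expected clicks 14.
slot 5 + slot 3: cost 3 + 6 = 9 ≤ 14, expected clicks 2 + 11 = 13.
slot 8 + slot 5: cost 11 + 3 = 14 ≤ 14, expected clicks 14 + 2 = 16.
Best is slot 8 and slot 5 with total expected clicks 16.

16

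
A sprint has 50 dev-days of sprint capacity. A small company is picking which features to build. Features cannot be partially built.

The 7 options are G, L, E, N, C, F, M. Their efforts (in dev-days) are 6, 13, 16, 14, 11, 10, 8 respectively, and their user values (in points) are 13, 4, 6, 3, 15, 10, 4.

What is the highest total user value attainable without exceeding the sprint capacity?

This is an integer program with binary decision variables.
Allowing fractional choices, the relaxed optimum would be about 47.6, but features are indivisible.
G + E + C + F: effort 6 + 16 + 11 + 10 = 43 ≤ 50, user value 13 + 6 + 15 + 10 = 44.
G + L + C + F + M: effort 6 + 13 + 11 + 10 + 8 = 48 ≤ 50, user value 13 + 4 + 15 + 10 + 4 = 46.
G + N + C + F + M: effort 6 + 14 + 11 + 10 + 8 = 49 ≤ 50, user value 13 + 3 + 15 + 10 + 4 = 45.
Best is G, L, C, F, and M with total user value 46.

46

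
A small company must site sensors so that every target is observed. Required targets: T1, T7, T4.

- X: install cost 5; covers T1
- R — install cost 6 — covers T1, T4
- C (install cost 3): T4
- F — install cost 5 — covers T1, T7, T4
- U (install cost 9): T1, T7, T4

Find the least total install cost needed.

F alone covers T1, T7, T4 — every target.
Total install cost: 5.

5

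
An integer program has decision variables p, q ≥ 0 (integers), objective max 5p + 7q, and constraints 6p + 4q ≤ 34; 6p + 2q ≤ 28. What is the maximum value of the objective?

56

(p,q)=(0,8): 6·0+4·8=32≤34, 6·0+2·8=16≤28, objective 56.
(p,q)=(1,7): 6·1+4·7=34≤34, 6·1+2·7=20≤28, objective 54.
No feasible integer point exceeds 56.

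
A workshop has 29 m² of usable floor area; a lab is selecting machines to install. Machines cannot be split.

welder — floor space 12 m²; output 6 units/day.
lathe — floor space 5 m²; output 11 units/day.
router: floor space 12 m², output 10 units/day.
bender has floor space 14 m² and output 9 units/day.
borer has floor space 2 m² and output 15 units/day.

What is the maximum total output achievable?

36

Take lathe, router, and borer: floor space 5 + 12 + 2 = 19 ≤ 29, output 11 + 10 + 15 = 36.
No other feasible combination does better.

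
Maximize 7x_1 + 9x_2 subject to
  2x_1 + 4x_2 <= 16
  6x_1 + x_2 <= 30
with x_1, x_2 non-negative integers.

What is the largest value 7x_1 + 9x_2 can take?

(x_1,x_2)=(4,2): 2·4+4·2=16≤16, 6·4+1·2=26≤30, objective 46.
(x_1,x_2)=(3,2): 2·3+4·2=14≤16, 6·3+1·2=20≤30, objective 39.
(x_1,x_2)=(4,1): 2·4+4·1=12≤16, 6·4+1·1=25≤30, objective 37.
The best lattice point is (4,2), giving 46.

46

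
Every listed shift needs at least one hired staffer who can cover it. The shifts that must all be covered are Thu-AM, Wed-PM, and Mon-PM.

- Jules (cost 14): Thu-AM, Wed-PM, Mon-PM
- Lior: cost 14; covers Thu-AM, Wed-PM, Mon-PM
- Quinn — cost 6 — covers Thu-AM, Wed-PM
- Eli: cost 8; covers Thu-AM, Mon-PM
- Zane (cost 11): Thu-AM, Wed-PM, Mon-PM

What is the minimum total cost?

11

The greedy cost-per-new-shift heuristic would pick Quinn and Eli for 14, but a cheaper cover exists.
Zane alone covers Thu-AM, Wed-PM, Mon-PM — every shift.
Total cost: 11.
No cover costs less than 11.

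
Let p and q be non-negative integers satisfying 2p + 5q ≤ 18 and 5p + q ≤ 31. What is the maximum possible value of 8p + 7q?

(p,q)=(6,1): 2·6+5·1=17≤18, 5·6+1·1=31≤31, objective 55.
(p,q)=(6,0): 2·6+5·0=12≤18, 5·6+1·0=30≤31, objective 48.
(p,q)=(5,1): 2·5+5·1=15≤18, 5·5+1·1=26≤31, objective 47.
Maximum is 55 at (p,q)=(6,1).

55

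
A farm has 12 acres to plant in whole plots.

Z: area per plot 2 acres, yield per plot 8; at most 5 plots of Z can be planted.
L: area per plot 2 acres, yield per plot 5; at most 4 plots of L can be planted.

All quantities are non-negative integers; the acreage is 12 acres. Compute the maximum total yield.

4×Z and 2×L: area 12 ≤ 12, yield 4·8 + 2·5 = 42.
5×Z and 1×L: area 12 ≤ 12, yield 5·8 + 1·5 = 45.
Best is 45.

45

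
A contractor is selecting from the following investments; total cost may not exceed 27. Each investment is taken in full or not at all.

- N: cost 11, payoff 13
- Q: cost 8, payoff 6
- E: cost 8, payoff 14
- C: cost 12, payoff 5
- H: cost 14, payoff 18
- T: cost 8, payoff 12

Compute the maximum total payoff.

39

Allowing fractional choices, the relaxed optimum would be about 40.1, but investments are indivisible.
N + E + T: cost 11 + 8 + 8 = 27 ≤ 27, payoff 13 + 14 + 12 = 39.
E + H: cost 8 + 14 = 22 ≤ 27, payoff 14 + 18 = 32.
N + Q + E: cost 11 + 8 + 8 = 27 ≤ 27, payoff 13 + 6 + 14 = 33.
Best is N, E, and T with total payoff 39.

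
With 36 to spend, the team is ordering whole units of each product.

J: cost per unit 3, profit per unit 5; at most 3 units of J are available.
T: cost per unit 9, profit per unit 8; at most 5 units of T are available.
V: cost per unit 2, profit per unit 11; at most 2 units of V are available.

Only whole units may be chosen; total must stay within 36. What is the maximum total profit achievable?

53

Take 3×J, 2×T, and 2×V: cost 31 ≤ 36, profit 3·5 + 2·8 + 2·11 = 53.
V has the best ratio (11/2) and is taken to its limit of 2; remaining capacity is filled optimally with the others.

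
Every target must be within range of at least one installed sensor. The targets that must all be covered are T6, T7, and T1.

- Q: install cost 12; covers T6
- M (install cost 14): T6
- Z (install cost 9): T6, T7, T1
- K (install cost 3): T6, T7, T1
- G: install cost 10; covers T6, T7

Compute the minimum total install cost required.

K alone covers T6, T7, T1 — every target.
Total install cost: 3.

3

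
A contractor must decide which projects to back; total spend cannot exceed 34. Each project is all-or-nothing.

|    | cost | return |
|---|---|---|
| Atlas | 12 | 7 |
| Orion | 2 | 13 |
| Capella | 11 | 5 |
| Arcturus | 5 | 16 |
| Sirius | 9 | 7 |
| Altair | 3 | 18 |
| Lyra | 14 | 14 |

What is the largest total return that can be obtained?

68

Allowing fractional choices, the relaxed optimum would be about 68.6, but projects are indivisible.
Orion + Arcturus + Altair + Lyra: cost 2 + 5 + 3 + 14 = 24 ≤ 34, return 13 + 16 + 18 + 14 = 61.
Orion + Arcturus + Sirius + Altair + Lyra: cost 2 + 5 + 9 + 3 + 14 = 33 ≤ 34, return 13 + 16 + 7 + 18 + 14 = 68.
Atlas + Orion + Arcturus + Sirius + Altair: cost 12 + 2 + 5 + 9 + 3 = 31 ≤ 34, return 7 + 13 + 16 + 7 + 18 = 61.
Best is Orion, Arcturus, Sirius, Altair, and Lyra with total return 68.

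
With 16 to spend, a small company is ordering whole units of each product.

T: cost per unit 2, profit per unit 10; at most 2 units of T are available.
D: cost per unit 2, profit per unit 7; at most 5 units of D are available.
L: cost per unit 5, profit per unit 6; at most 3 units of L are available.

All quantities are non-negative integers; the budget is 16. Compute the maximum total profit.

This is a bounded integer knapsack.
Take 2×T and 5×D: cost 14 ≤ 16, profit 2·10 + 5·7 = 55.
T has the best ratio (10/2) and is taken to its limit of 2; remaining capacity is filled optimally with the others.

55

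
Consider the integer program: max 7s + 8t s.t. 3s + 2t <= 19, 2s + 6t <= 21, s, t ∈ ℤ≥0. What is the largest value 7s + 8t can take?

44

The continuous relaxation peaks at (5.14, 1.79) with value 50.29; rounding to a feasible lattice point costs some objective.
(s,t)=(4,2): 3·4+2·2=16≤19, 2·4+6·2=20≤21, objective 44.
(s,t)=(5,1): 3·5+2·1=17≤19, 2·5+6·1=16≤21, objective 43.
(s,t)=(6,0): 3·6+2·0=18≤19, 2·6+6·0=12≤21, objective 42.
(s,t)=(3,2): 3·3+2·2=13≤19, 2·3+6·2=18≤21, objective 37.
The best lattice point is (4,2), giving 44.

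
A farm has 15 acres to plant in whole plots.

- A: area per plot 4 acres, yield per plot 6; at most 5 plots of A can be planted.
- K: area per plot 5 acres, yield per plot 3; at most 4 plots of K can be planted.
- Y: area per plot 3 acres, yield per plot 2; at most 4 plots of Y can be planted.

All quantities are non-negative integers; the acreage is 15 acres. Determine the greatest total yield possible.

3×A and 1×Y: area 15 ≤ 15, yield 3·6 + 1·2 = 20.
3×A: area 12 ≤ 15, yield 3·6 = 18.
Best is 20.

20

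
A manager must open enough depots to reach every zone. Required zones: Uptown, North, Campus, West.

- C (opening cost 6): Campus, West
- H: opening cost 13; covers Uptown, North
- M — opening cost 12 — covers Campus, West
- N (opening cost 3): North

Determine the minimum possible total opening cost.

Choose C and H: together they cover Uptown, North, Campus, West — every zone.
Total opening cost: 6 + 13 = 19.

19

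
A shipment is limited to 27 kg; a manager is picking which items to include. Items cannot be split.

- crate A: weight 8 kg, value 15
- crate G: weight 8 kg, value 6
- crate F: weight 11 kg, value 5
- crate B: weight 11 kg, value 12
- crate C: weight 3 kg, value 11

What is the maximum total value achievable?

Allowing fractional choices, the relaxed optimum would be about 41.8, but items are indivisible.
crate A + crate G + crate B: weight 8 + 8 + 11 = 27 ≤ 27, value 15 + 6 + 12 = 33.
crate A + crate B + crate C: weight 8 + 11 + 3 = 22 ≤ 27, value 15 + 12 + 11 = 38.
Best is crate A, crate B, and crate C with total value 38.

38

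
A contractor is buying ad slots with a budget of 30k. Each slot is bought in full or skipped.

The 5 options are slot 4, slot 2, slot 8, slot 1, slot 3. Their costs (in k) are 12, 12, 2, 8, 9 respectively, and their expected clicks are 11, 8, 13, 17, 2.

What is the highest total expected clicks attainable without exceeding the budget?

41

Allowing fractional choices, the relaxed optimum would be about 46.3, but ad slots are indivisible.
slot 8 + slot 1 + slot 3: cost 2 + 8 + 9 = 19 ≤ 30, expected clicks 13 + 17 + 2 = 32.
slot 2 + slot 8 + slot 1: cost 12 + 2 + 8 = 22 ≤ 30, expected clicks 8 + 13 + 17 = 38.
slot 4 + slot 8 + slot 1: cost 12 + 2 + 8 = 22 ≤ 30, expected clicks 11 + 13 + 17 = 41.
Best is slot 4, slot 8, and slot 1 with total expected clicks 41.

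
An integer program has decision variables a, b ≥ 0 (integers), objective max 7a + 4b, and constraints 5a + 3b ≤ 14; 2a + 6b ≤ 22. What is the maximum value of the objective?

(a,b)=(1,3): 5·1+3·3=14≤14, 2·1+6·3=20≤22, objective 19.
(a,b)=(2,1): 5·2+3·1=13≤14, 2·2+6·1=10≤22, objective 18.
(a,b)=(1,2): 5·1+3·2=11≤14, 2·1+6·2=14≤22, objective 15.
No feasible integer point exceeds 19.

19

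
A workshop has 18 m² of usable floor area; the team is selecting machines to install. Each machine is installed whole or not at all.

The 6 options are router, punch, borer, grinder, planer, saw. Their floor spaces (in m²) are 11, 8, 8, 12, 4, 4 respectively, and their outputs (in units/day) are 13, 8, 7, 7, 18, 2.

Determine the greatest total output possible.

31

borer + planer + saw: floor space 8 + 4 + 4 = 16 ≤ 18, output 7 + 18 + 2 = 27.
punch + planer + saw: floor space 8 + 4 + 4 = 16 ≤ 18, output 8 + 18 + 2 = 28.
router + planer: floor space 11 + 4 = 15 ≤ 18, output 13 + 18 = 31.
Best is router and planer with total output 31.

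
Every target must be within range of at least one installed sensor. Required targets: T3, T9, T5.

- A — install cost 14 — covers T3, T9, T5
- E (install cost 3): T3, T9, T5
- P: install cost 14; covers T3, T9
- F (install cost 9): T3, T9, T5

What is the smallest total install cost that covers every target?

E alone covers T3, T9, T5 — every target.
Total install cost: 3.
No cover costs less than 3.

3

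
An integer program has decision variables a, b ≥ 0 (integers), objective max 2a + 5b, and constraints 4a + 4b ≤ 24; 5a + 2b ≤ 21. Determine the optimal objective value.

(a,b)=(0,6): 4·0+4·6=24≤24, 5·0+2·6=12≤21, objective 30.
(a,b)=(1,5): 4·1+4·5=24≤24, 5·1+2·5=15≤21, objective 27.
(a,b)=(0,5): 4·0+4·5=20≤24, 5·0+2·5=10≤21, objective 25.
Maximum is 30 at (a,b)=(0,6).

30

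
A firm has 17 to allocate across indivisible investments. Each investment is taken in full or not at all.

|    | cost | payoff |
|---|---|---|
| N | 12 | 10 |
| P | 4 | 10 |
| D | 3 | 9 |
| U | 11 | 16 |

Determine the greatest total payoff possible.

Treat it as a binary knapsack problem.
P + U: cost 4 + 11 = 15 ≤ 17, payoff 10 + 16 = 26.
D + U: cost 3 + 11 = 14 ≤ 17, payoff 9 + 16 = 25.
Best is P and U with total payoff 26.

26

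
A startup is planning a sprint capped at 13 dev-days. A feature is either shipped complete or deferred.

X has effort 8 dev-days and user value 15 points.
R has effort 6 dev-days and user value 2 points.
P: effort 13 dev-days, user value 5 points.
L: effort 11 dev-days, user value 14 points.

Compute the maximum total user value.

15

L: effort 11 ≤ 13, user value 14.
X: effort 8 ≤ 13, user value 15.
Best is X with total user value 15.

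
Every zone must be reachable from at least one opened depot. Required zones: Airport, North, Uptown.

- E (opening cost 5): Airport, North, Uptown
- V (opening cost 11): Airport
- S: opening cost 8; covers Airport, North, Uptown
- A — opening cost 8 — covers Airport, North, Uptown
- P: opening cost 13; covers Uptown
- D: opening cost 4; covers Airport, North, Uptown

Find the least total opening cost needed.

D alone covers Airport, North, Uptown — every zone.
Total opening cost: 4.
No cover costs less than 4.

4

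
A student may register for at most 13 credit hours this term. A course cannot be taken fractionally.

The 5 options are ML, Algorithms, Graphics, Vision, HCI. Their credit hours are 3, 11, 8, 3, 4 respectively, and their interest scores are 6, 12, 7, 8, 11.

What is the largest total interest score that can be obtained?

Allowing fractional choices, the relaxed optimum would be about 28.3, but courses are indivisible.
Vision + HCI: credit hours 3 + 4 = 7 ≤ 13, interest score 8 + 11 = 19.
ML + Vision + HCI: credit hours 3 + 3 + 4 = 10 ≤ 13, interest score 6 + 8 + 11 = 25.
Graphics + HCI: credit hours 8 + 4 = 12 ≤ 13, interest score 7 + 11 = 18.
Best is ML, Vision, and HCI with total interest score 25.

25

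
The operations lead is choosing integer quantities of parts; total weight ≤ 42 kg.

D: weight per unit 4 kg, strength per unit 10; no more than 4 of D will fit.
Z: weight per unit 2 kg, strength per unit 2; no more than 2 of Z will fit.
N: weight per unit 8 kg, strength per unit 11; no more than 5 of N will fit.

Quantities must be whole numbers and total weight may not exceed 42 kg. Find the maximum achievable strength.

This is a bounded integer knapsack.
4×D, 1×Z, and 3×N: weight 42 ≤ 42, strength 4·10 + 1·2 + 3·11 = 75.
4×D and 3×N: weight 40 ≤ 42, strength 4·10 + 3·11 = 73.
Best is 75.

75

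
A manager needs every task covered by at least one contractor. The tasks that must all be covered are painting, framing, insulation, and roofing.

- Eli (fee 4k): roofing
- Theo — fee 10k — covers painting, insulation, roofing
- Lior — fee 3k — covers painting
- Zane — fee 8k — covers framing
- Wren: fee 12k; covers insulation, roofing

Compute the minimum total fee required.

The greedy cost-per-new-task heuristic would pick Lior, Eli, Zane, and Theo for 25, but a cheaper cover exists.
Choose Theo and Zane: together they cover painting, framing, insulation, roofing — every task.
Total fee: 10 + 8 = 18.
No cover costs less than 18.

18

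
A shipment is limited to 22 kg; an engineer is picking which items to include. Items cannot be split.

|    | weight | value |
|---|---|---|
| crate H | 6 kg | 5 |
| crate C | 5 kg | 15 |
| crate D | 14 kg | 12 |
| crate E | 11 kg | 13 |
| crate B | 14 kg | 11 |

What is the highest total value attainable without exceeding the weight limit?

33

Take crate H, crate C, and crate E: weight 6 + 5 + 11 = 22 ≤ 22, value 5 + 15 + 13 = 33.
No other feasible combination does better.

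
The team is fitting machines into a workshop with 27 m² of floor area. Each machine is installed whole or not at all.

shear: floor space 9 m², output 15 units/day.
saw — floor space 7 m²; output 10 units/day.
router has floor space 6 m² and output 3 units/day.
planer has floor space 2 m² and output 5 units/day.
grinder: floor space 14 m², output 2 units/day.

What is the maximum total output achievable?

33

This is an integer program with binary decision variables.
shear + saw + planer: floor space 9 + 7 + 2 = 18 ≤ 27, output 15 + 10 + 5 = 30.
shear + saw + router + planer: floor space 9 + 7 + 6 + 2 = 24 ≤ 27, output 15 + 10 + 3 + 5 = 33.
Best is shear, saw, router, and planer with total output 33.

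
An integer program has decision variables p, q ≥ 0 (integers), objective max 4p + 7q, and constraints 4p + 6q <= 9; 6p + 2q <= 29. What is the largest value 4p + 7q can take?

The continuous relaxation peaks at (0, 1.5) with value 10.50; rounding to a feasible lattice point costs some objective.
(p,q)=(2,0): 4·2+6·0=8≤9, 6·2+2·0=12≤29, objective 8.
(p,q)=(0,1): 4·0+6·1=6≤9, 6·0+2·1=2≤29, objective 7.
(p,q)=(1,0): 4·1+6·0=4≤9, 6·1+2·0=6≤29, objective 4.
No feasible integer point exceeds 8.

8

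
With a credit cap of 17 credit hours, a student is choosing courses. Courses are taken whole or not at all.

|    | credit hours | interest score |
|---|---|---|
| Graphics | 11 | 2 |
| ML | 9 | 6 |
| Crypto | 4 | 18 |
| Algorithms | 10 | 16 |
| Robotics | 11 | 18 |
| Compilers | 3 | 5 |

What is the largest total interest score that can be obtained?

39

Crypto + Robotics: credit hours 4 + 11 = 15 ≤ 17, interest score 18 + 18 = 36.
Crypto + Algorithms + Compilers: credit hours 4 + 10 + 3 = 17 ≤ 17, interest score 18 + 16 + 5 = 39.
Best is Crypto, Algorithms, and Compilers with total interest score 39.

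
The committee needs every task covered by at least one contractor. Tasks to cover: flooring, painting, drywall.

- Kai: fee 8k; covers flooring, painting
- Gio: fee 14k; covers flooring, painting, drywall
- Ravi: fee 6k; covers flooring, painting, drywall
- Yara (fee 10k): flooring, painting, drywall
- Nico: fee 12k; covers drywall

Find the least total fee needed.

Ravi alone covers flooring, painting, drywall — every task.
Total fee: 6.
No cover costs less than 6.

6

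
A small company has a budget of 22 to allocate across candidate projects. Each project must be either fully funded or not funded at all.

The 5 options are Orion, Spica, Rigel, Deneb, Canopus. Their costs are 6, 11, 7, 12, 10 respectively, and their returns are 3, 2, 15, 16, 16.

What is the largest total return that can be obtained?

Allowing fractional choices, the relaxed optimum would be about 37.7, but projects are indivisible.
Rigel + Canopus: cost 7 + 10 = 17 ≤ 22, return 15 + 16 = 31.
Deneb + Canopus: cost 12 + 10 = 22 ≤ 22, return 16 + 16 = 32.
Rigel + Deneb: cost 7 + 12 = 19 ≤ 22, return 15 + 16 = 31.
Best is Deneb and Canopus with total return 32.

32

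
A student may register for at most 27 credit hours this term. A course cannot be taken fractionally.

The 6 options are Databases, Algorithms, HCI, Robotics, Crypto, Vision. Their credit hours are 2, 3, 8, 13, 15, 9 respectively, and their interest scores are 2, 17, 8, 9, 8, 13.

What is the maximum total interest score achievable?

41

Databases + Algorithms + HCI + Vision: credit hours 2 + 3 + 8 + 9 = 22 ≤ 27, interest score 2 + 17 + 8 + 13 = 40.
Databases + Algorithms + Robotics + Vision: credit hours 2 + 3 + 13 + 9 = 27 ≤ 27, interest score 2 + 17 + 9 + 13 = 41.
Best is Databases, Algorithms, Robotics, and Vision with total interest score 41.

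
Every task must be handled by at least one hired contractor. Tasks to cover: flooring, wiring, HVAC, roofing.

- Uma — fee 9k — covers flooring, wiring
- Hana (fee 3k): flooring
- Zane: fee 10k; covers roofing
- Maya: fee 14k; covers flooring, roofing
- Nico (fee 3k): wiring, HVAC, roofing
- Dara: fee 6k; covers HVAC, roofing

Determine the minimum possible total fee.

Choose Hana and Nico: together they cover flooring, wiring, HVAC, roofing — every task.
Total fee: 3 + 3 = 6.
No cover costs less than 6.

6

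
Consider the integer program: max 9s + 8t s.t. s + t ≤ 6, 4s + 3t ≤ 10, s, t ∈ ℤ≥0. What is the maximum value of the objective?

The continuous relaxation peaks at (0, 3.33) with value 26.67; rounding to a feasible lattice point costs some objective.
(s,t)=(1,2) is feasible, giving 25.
(s,t)=(0,3) is feasible, giving 24.
(s,t)=(1,1) is feasible, giving 17.
(s,t)=(0,2) is feasible, giving 16.
Maximum is 25 at (s,t)=(1,2).

25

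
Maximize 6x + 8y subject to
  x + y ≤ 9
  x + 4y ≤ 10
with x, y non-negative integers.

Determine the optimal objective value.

54

Relaxing integrality, the LP optimum is 54.67 at (x,y) = (8.67, 0.333), which is not an integer point.
(x,y)=(9,0): 1·9+1·0=9≤9, 1·9+4·0=9≤10, objective 54.
(x,y)=(8,0): 1·8+1·0=8≤9, 1·8+4·0=8≤10, objective 48.
(x,y)=(7,0): 1·7+1·0=7≤9, 1·7+4·0=7≤10, objective 42.
Maximum is 54 at (x,y)=(9,0).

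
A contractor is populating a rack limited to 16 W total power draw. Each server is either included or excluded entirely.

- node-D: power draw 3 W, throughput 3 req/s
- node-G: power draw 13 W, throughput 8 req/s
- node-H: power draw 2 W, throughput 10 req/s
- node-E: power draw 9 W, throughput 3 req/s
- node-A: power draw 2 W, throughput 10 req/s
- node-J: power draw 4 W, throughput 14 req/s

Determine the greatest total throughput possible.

37

Allowing fractional choices, the relaxed optimum would be about 40.1, but servers are indivisible.
node-H + node-A + node-J: power draw 2 + 2 + 4 = 8 ≤ 16, throughput 10 + 10 + 14 = 34.
node-D + node-H + node-A + node-J: power draw 3 + 2 + 2 + 4 = 11 ≤ 16, throughput 3 + 10 + 10 + 14 = 37.
Best is node-D, node-H, node-A, and node-J with total throughput 37.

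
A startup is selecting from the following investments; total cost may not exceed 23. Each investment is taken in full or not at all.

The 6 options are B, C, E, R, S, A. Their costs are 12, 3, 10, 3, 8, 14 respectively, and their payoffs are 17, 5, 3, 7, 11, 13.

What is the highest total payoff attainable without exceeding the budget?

35

B + R + S: cost 12 + 3 + 8 = 23 ≤ 23, payoff 17 + 7 + 11 = 35.
B + C + S: cost 12 + 3 + 8 = 23 ≤ 23, payoff 17 + 5 + 11 = 33.
Best is B, R, and S with total payoff 35.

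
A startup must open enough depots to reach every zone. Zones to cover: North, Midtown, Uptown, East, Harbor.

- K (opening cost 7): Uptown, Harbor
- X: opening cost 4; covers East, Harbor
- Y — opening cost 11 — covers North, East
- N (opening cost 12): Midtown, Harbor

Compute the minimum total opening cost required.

Choose K, Y, and N: together they cover North, Midtown, Uptown, East, Harbor — every zone.
Total opening cost: 7 + 11 + 12 = 30.

30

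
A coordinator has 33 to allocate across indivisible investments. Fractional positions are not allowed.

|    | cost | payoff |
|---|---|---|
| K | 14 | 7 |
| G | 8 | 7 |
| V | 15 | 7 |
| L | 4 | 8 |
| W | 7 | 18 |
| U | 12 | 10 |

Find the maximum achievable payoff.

43

Allowing fractional choices, the relaxed optimum would be about 44.0, but investments are indivisible.
G + L + W + U: cost 8 + 4 + 7 + 12 = 31 ≤ 33, payoff 7 + 8 + 18 + 10 = 43.
K + G + L + W: cost 14 + 8 + 4 + 7 = 33 ≤ 33, payoff 7 + 7 + 8 + 18 = 40.
L + W + U: cost 4 + 7 + 12 = 23 ≤ 33, payoff 8 + 18 + 10 = 36.
Best is G, L, W, and U with total payoff 43.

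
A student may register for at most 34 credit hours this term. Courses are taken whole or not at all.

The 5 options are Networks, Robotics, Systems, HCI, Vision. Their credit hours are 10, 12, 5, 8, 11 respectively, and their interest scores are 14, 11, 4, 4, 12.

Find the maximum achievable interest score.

37

Allowing fractional choices, the relaxed optimum would be about 37.8, but courses are indivisible.
Networks + Systems + HCI + Vision: credit hours 10 + 5 + 8 + 11 = 34 ≤ 34, interest score 14 + 4 + 4 + 12 = 34.
Networks + Robotics + Vision: credit hours 10 + 12 + 11 = 33 ≤ 34, interest score 14 + 11 + 12 = 37.
Best is Networks, Robotics, and Vision with total interest score 37.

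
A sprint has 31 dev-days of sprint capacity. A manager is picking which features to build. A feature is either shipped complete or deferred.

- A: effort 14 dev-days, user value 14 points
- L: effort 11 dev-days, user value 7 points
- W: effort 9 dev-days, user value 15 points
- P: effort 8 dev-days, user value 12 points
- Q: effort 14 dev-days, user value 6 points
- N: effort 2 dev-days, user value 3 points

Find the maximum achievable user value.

Take A, W, and P: effort 14 + 9 + 8 = 31 ≤ 31, user value 14 + 15 + 12 = 41.
No other feasible combination does better.

41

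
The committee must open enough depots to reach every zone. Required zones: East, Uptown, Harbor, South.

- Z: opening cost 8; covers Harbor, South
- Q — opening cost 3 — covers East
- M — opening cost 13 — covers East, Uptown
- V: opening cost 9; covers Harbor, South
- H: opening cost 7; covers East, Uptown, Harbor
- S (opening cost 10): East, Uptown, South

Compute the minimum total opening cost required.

15

This is a weighted set-cover instance.
Choose Z and H: together they cover East, Uptown, Harbor, South — every zone.
Total opening cost: 8 + 7 = 15.
No cover costs less than 15.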